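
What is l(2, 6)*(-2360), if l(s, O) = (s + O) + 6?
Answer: -33040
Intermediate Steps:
l(s, O) = 6 + O + s (l(s, O) = (O + s) + 6 = 6 + O + s)
l(2, 6)*(-2360) = (6 + 6 + 2)*(-2360) = 14*(-2360) = -33040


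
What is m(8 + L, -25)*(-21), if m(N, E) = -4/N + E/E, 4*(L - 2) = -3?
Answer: -441/37 ≈ -11.919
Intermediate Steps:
L = 5/4 (L = 2 + (¼)*(-3) = 2 - ¾ = 5/4 ≈ 1.2500)
m(N, E) = 1 - 4/N (m(N, E) = -4/N + 1 = 1 - 4/N)
m(8 + L, -25)*(-21) = ((-4 + (8 + 5/4))/(8 + 5/4))*(-21) = ((-4 + 37/4)/(37/4))*(-21) = ((4/37)*(21/4))*(-21) = (21/37)*(-21) = -441/37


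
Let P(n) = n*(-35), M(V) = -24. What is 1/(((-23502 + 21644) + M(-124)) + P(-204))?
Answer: 1/5258 ≈ 0.00019019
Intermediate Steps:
P(n) = -35*n
1/(((-23502 + 21644) + M(-124)) + P(-204)) = 1/(((-23502 + 21644) - 24) - 35*(-204)) = 1/((-1858 - 24) + 7140) = 1/(-1882 + 7140) = 1/5258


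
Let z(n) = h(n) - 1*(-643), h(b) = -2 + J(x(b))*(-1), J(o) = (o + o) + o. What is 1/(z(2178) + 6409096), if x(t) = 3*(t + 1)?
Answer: 1/6390126 ≈ 1.5649e-7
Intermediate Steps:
x(t) = 3 + 3*t (x(t) = 3*(1 + t) = 3 + 3*t)
J(o) = 3*o (J(o) = 2*o + o = 3*o)
h(b) = -11 - 9*b (h(b) = -2 + (3*(3 + 3*b))*(-1) = -2 + (9 + 9*b)*(-1) = -2 + (-9 - 9*b) = -11 - 9*b)
z(n) = 632 - 9*n (z(n) = (-11 - 9*n) - 1*(-643) = (-11 - 9*n) + 643 = 632 - 9*n)
1/(z(2178) + 6409096) = 1/((632 - 9*2178) + 6409096) = 1/((632 - 19602) + 6409096) = 1/(-18970 + 6409096) = 1/6390126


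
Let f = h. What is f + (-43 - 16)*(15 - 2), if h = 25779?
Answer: 25012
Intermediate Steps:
f = 25779
f + (-43 - 16)*(15 - 2) = 25779 + (-43 - 16)*(15 - 2) = 25779 - 59*13 = 25779 - 767 = 25012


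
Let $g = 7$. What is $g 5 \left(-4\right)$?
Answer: $-140$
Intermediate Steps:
$g 5 \left(-4\right) = 7 \cdot 5 \left(-4\right) = 35 \left(-4\right) = -140$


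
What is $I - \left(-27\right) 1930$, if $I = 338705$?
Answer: $390815$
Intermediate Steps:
$I - \left(-27\right) 1930 = 338705 - \left(-27\right) 1930 = 338705 - -52110 = 338705 + 52110 = 390815$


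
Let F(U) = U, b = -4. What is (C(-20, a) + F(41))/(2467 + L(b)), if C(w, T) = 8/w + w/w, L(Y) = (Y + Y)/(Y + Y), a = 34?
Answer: 52/3085 ≈ 0.016856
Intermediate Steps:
L(Y) = 1 (L(Y) = (2*Y)/((2*Y)) = (2*Y)*(1/(2*Y)) = 1)
C(w, T) = 1 + 8/w (C(w, T) = 8/w + 1 = 1 + 8/w)
(C(-20, a) + F(41))/(2467 + L(b)) = ((8 - 20)/(-20) + 41)/(2467 + 1) = (-1/20*(-12) + 41)/2468 = (⅗ + 41)*(1/2468) = (208/5)*(1/2468) = 52/3085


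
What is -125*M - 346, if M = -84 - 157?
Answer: 29779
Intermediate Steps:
M = -241
-125*M - 346 = -125*(-241) - 346 = 30125 - 346 = 29779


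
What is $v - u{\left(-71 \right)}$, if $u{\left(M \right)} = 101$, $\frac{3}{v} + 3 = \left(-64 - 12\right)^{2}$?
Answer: $- \frac{583070}{5773} \approx -101.0$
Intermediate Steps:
$v = \frac{3}{5773}$ ($v = \frac{3}{-3 + \left(-64 - 12\right)^{2}} = \frac{3}{-3 + \left(-76\right)^{2}} = \frac{3}{-3 + 5776} = \frac{3}{5773} \approx 0.00051966$)
$v - u{\left(-71 \right)} = \frac{3}{5773} - 101 = - \frac{583070}{5773}$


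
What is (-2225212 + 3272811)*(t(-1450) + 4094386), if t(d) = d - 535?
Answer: 4287195195199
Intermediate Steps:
t(d) = -535 + d
(-2225212 + 3272811)*(t(-1450) + 4094386) = (-2225212 + 3272811)*((-535 - 1450) + 4094386) = 1047599*(-1985 + 4094386) = 1047599*4092401 = 4287195195199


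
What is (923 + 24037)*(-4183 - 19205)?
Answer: -583764480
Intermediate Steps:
(923 + 24037)*(-4183 - 19205) = 24960*(-23388) = -583764480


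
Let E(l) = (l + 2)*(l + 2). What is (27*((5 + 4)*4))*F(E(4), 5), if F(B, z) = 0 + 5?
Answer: 4860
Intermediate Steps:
E(l) = (2 + l)**2 (E(l) = (2 + l)*(2 + l) = (2 + l)**2)
F(B, z) = 5
(27*((5 + 4)*4))*F(E(4), 5) = (27*((5 + 4)*4))*5 = (27*(9*4))*5 = (27*36)*5 = 972*5 = 4860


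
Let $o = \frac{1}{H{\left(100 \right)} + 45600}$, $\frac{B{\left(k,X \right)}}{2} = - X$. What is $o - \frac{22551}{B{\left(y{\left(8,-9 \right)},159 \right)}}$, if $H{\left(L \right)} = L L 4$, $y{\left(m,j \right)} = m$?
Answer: $\frac{321727653}{4536800} \approx 70.915$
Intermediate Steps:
$H{\left(L \right)} = 4 L^{2}$ ($H{\left(L \right)} = L^{2} \cdot 4 = 4 L^{2}$)
$B{\left(k,X \right)} = - 2 X$ ($B{\left(k,X \right)} = 2 \left(- X\right) = - 2 X$)
$o = \frac{1}{85600}$ ($o = \frac{1}{4 \cdot 100^{2} + 45600} = \frac{1}{4 \cdot 10000 + 45600} = \frac{1}{40000 + 45600} = \frac{1}{85600} \approx 1.1682 \cdot 10^{-5}$)
$o - \frac{22551}{B{\left(y{\left(8,-9 \right)},159 \right)}} = \frac{1}{85600} - \frac{22551}{\left(-2\right) 159} = \frac{1}{85600} - \frac{22551}{-318} = \frac{1}{85600} - - \frac{7517}{106} = \frac{1}{85600} + \frac{7517}{106} = \frac{321727653}{4536800}$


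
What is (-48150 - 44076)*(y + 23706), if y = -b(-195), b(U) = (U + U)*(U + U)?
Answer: 11841265044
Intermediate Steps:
b(U) = 4*U**2 (b(U) = (2*U)*(2*U) = 4*U**2)
y = -152100 (y = -4*(-195)**2 = -4*38025 = -1*152100 = -152100)
(-48150 - 44076)*(y + 23706) = (-48150 - 44076)*(-152100 + 23706) = -92226*(-128394) = 11841265044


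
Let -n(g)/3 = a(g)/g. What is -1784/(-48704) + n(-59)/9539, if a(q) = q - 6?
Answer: 124317463/3426332488 ≈ 0.036283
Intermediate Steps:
a(q) = -6 + q
n(g) = -3*(-6 + g)/g
-1784/(-48704) + n(-59)/9539 = -1784/(-48704) + (-3 + 18/(-59))/9539 = -1784*(-1/48704) + (-3 + 18*(-1/59))*(1/9539) = 223/6088 + (-3 - 18/59)*(1/9539) = 223/6088 - 195/59*1/9539 = 223/6088 - 195/562801 = 124317463/3426332488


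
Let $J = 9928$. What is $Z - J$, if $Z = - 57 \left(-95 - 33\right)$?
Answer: $-2632$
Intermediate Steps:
$Z = 7296$ ($Z = \left(-57\right) \left(-128\right) = 7296$)
$Z - J = 7296 - 9928 = -2632$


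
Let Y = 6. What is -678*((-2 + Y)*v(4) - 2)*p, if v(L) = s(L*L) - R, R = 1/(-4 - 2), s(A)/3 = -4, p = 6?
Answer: 200688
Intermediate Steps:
s(A) = -12 (s(A) = 3*(-4) = -12)
R = -1/6 (R = 1/(-6) = -1/6 ≈ -0.16667)
v(L) = -71/6 (v(L) = -12 - 1*(-1/6) = -12 + 1/6 = -71/6)
-678*((-2 + Y)*v(4) - 2)*p = -678*((-2 + 6)*(-71/6) - 2)*6 = -678*(4*(-71/6) - 2)*6 = -678*(-142/3 - 2)*6 = -(-33448)*6 = -678*(-296) = 200688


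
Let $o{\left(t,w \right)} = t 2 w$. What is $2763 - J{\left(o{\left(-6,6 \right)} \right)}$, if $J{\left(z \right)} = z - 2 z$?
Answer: $2691$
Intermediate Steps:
$o{\left(t,w \right)} = 2 t w$
$J{\left(z \right)} = - z$
$2763 - J{\left(o{\left(-6,6 \right)} \right)} = 2763 - - 2 \left(-6\right) 6 = 2763 - \left(-1\right) \left(-72\right) = 2763 - 72 = 2691$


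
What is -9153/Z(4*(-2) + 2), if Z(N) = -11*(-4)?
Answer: -9153/44 ≈ -208.02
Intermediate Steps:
Z(N) = 44
-9153/Z(4*(-2) + 2) = -9153/44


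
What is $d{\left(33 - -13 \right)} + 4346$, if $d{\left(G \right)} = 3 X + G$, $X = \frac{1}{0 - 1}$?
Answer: $4389$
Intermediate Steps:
$X = -1$ ($X = \frac{1}{-1} = -1$)
$d{\left(G \right)} = -3 + G$ ($d{\left(G \right)} = 3 \left(-1\right) + G = -3 + G$)
$d{\left(33 - -13 \right)} + 4346 = \left(-3 + \left(33 - -13\right)\right) + 4346 = \left(-3 + \left(33 + 13\right)\right) + 4346 = \left(-3 + 46\right) + 4346 = 43 + 4346 = 4389$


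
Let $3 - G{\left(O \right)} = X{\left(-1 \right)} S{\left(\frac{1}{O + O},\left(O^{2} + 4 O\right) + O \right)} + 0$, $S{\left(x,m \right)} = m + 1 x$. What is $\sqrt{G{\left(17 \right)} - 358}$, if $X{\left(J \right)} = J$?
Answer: $\frac{\sqrt{21998}}{34} \approx 4.3623$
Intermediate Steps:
$S{\left(x,m \right)} = m + x$
$G{\left(O \right)} = 3 + O^{2} + \frac{1}{2 O} + 5 O$ ($G{\left(O \right)} = 3 - \left(- (\left(\left(O^{2} + 4 O\right) + O\right) + \frac{1}{O + O}) + 0\right) = 3 - \left(- (\left(O^{2} + 5 O\right) + \frac{1}{2 O}) + 0\right) = 3 - \left(- (O^{2} + \frac{1}{2 O} + 5 O) + 0\right) = 3 - \left(\left(- O^{2} - 5 O - \frac{1}{2 O}\right) + 0\right) = 3 - \left(- O^{2} - 5 O - \frac{1}{2 O}\right) = 3 + \left(O^{2} + \frac{1}{2 O} + 5 O\right) = 3 + O^{2} + \frac{1}{2 O} + 5 O$)
$\sqrt{G{\left(17 \right)} - 358} = \sqrt{\left(3 + 17^{2} + \frac{1}{2 \cdot 17} + 5 \cdot 17\right) - 358} = \sqrt{\left(3 + 289 + \frac{1}{2} \cdot \frac{1}{17} + 85\right) - 358} = \sqrt{\left(3 + 289 + \frac{1}{34} + 85\right) - 358} = \sqrt{\frac{12819}{34} - 358} = \sqrt{\frac{647}{34}} = \frac{\sqrt{21998}}{34}$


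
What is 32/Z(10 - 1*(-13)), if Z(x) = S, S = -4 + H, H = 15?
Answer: 32/11 ≈ 2.9091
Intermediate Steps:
S = 11 (S = -4 + 15 = 11)
Z(x) = 11
32/Z(10 - 1*(-13)) = 32/11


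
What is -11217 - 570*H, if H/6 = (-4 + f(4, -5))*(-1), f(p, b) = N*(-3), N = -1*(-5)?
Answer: -76197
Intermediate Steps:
N = 5
f(p, b) = -15 (f(p, b) = 5*(-3) = -15)
H = 114 (H = 6*((-4 - 15)*(-1)) = 6*(-19*(-1)) = 6*19 = 114)
-11217 - 570*H = -11217 - 570*114 = -11217 - 64980 = -76197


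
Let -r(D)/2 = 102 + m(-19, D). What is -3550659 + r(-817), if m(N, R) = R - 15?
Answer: -3549199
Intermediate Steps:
m(N, R) = -15 + R
r(D) = -174 - 2*D (r(D) = -2*(102 + (-15 + D)) = -2*(87 + D) = -174 - 2*D)
-3550659 + r(-817) = -3550659 + (-174 - 2*(-817)) = -3550659 + (-174 + 1634) = -3550659 + 1460 = -3549199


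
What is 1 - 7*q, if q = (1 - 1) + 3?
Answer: -20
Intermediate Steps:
q = 3 (q = 0 + 3 = 3)
1 - 7*q = 1 - 7*3 = 1 - 21 = -20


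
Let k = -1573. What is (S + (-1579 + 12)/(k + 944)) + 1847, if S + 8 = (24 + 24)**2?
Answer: 2607514/629 ≈ 4145.5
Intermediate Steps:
S = 2296 (S = -8 + (24 + 24)**2 = -8 + 48**2 = -8 + 2304 = 2296)
(S + (-1579 + 12)/(k + 944)) + 1847 = (2296 + (-1579 + 12)/(-1573 + 944)) + 1847 = (2296 - 1567/(-629)) + 1847 = (2296 - 1567*(-1/629)) + 1847 = (2296 + 1567/629) + 1847 = 1445751/629 + 1847 = 2607514/629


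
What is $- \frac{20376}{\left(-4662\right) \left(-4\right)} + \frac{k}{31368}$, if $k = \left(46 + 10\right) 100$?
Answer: $- \frac{928343}{1015539} \approx -0.91414$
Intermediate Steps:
$k = 5600$ ($k = 56 \cdot 100 = 5600$)
$- \frac{20376}{\left(-4662\right) \left(-4\right)} + \frac{k}{31368} = - \frac{20376}{\left(-4662\right) \left(-4\right)} + \frac{5600}{31368} = - \frac{20376}{18648} + 5600 \cdot \frac{1}{31368} = \left(-20376\right) \frac{1}{18648} + \frac{700}{3921} = - \frac{283}{259} + \frac{700}{3921} = - \frac{928343}{1015539}$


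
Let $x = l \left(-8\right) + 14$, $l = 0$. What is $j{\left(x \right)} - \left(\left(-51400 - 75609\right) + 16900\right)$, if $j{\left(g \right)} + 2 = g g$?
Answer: $110303$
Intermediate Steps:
$x = 14$ ($x = 0 \left(-8\right) + 14 = 0 + 14 = 14$)
$j{\left(g \right)} = -2 + g^{2}$ ($j{\left(g \right)} = -2 + g g = -2 + g^{2}$)
$j{\left(x \right)} - \left(\left(-51400 - 75609\right) + 16900\right) = \left(-2 + 14^{2}\right) - \left(\left(-51400 - 75609\right) + 16900\right) = \left(-2 + 196\right) - \left(-127009 + 16900\right) = 194 - -110109 = 194 + 110109 = 110303$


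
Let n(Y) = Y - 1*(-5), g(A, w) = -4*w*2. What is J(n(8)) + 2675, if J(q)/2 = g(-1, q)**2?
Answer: 24307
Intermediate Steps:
g(A, w) = -8*w
n(Y) = 5 + Y (n(Y) = Y + 5 = 5 + Y)
J(q) = 128*q**2 (J(q) = 2*(-8*q)**2 = 2*(64*q**2) = 128*q**2)
J(n(8)) + 2675 = 128*(5 + 8)**2 + 2675 = 128*13**2 + 2675 = 128*169 + 2675 = 21632 + 2675 = 24307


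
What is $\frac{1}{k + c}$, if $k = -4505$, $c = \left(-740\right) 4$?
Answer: $- \frac{1}{7465} \approx -0.00013396$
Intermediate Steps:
$c = -2960$
$\frac{1}{k + c} = \frac{1}{-4505 - 2960} = \frac{1}{-7465} = - \frac{1}{7465}$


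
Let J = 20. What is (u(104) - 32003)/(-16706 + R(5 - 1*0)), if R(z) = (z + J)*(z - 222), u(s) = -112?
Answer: 10705/7377 ≈ 1.4511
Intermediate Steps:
R(z) = (-222 + z)*(20 + z) (R(z) = (z + 20)*(z - 222) = (20 + z)*(-222 + z) = (-222 + z)*(20 + z))
(u(104) - 32003)/(-16706 + R(5 - 1*0)) = (-112 - 32003)/(-16706 + (-4440 + (5 - 1*0)² - 202*(5 - 1*0))) = -32115/(-16706 + (-4440 + (5 + 0)² - 202*(5 + 0))) = -32115/(-16706 + (-4440 + 5² - 202*5)) = -32115/(-16706 + (-4440 + 25 - 1010)) = -32115/(-16706 - 5425) = -32115/(-22131) = -32115*(-1/22131) = 10705/7377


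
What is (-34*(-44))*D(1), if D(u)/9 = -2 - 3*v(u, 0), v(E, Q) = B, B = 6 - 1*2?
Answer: -188496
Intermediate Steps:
B = 4 (B = 6 - 2 = 4)
v(E, Q) = 4
D(u) = -126 (D(u) = 9*(-2 - 3*4) = 9*(-2 - 12) = 9*(-14) = -126)
(-34*(-44))*D(1) = -34*(-44)*(-126) = 1496*(-126) = -188496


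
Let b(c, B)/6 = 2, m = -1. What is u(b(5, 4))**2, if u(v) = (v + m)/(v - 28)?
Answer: 121/256 ≈ 0.47266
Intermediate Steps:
b(c, B) = 12 (b(c, B) = 6*2 = 12)
u(v) = (-1 + v)/(-28 + v) (u(v) = (v - 1)/(v - 28) = (-1 + v)/(-28 + v))
u(b(5, 4))**2 = ((-1 + 12)/(-28 + 12))**2 = (11/(-16))**2 = (-1/16*11)**2 = (-11/16)**2 = 121/256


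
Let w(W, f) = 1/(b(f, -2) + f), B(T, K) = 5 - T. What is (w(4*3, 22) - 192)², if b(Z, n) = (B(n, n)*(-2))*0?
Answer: 17833729/484 ≈ 36847.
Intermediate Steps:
b(Z, n) = 0 (b(Z, n) = ((5 - n)*(-2))*0 = (-10 + 2*n)*0 = 0)
w(W, f) = 1/f (w(W, f) = 1/(0 + f) = 1/f)
(w(4*3, 22) - 192)² = (1/22 - 192)² = (-4223/22)² = 17833729/484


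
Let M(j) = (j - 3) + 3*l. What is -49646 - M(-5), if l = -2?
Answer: -49632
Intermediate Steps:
M(j) = -9 + j (M(j) = (j - 3) + 3*(-2) = (-3 + j) - 6 = -9 + j)
-49646 - M(-5) = -49646 - (-9 - 5) = -49646 - 1*(-14) = -49646 + 14 = -49632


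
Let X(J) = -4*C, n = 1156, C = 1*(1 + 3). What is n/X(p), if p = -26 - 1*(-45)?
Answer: -289/4 ≈ -72.250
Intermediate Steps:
C = 4 (C = 1*4 = 4)
p = 19 (p = -26 + 45 = 19)
X(J) = -16 (X(J) = -4*4 = -16)
n/X(p) = 1156/(-16) = 1156*(-1/16) = -289/4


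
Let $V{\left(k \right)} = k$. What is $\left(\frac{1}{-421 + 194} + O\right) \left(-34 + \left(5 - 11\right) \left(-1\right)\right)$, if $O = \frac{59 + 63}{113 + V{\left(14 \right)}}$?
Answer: $- \frac{771876}{28829} \approx -26.774$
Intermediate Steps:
$O = \frac{122}{127}$ ($O = \frac{59 + 63}{113 + 14} = \frac{122}{127} \approx 0.96063$)
$\left(\frac{1}{-421 + 194} + O\right) \left(-34 + \left(5 - 11\right) \left(-1\right)\right) = \left(\frac{1}{-421 + 194} + \frac{122}{127}\right) \left(-34 + \left(5 - 11\right) \left(-1\right)\right) = \left(\frac{1}{-227} + \frac{122}{127}\right) \left(-34 - -6\right) = \left(- \frac{1}{227} + \frac{122}{127}\right) \left(-34 + 6\right) = \frac{27567}{28829} \left(-28\right) = - \frac{771876}{28829}$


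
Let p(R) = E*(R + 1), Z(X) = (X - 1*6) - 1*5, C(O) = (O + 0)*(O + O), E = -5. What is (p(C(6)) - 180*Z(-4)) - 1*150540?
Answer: -148205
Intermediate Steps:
C(O) = 2*O² (C(O) = O*(2*O) = 2*O²)
Z(X) = -11 + X (Z(X) = (X - 6) - 5 = (-6 + X) - 5 = -11 + X)
p(R) = -5 - 5*R (p(R) = -5*(R + 1) = -5*(1 + R) = -5 - 5*R)
(p(C(6)) - 180*Z(-4)) - 1*150540 = ((-5 - 10*6²) - 180*(-11 - 4)) - 1*150540 = ((-5 - 10*36) - 180*(-15)) - 150540 = ((-5 - 5*72) + 2700) - 150540 = ((-5 - 360) + 2700) - 150540 = (-365 + 2700) - 150540 = 2335 - 150540 = -148205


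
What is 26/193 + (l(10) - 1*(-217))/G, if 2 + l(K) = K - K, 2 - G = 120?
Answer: -38427/22774 ≈ -1.6873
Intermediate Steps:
G = -118 (G = 2 - 1*120 = 2 - 120 = -118)
l(K) = -2 (l(K) = -2 + (K - K) = -2 + 0 = -2)
26/193 + (l(10) - 1*(-217))/G = 26/193 + (-2 - 1*(-217))/(-118) = 26*(1/193) + (-2 + 217)*(-1/118) = 26/193 + 215*(-1/118) = 26/193 - 215/118 = -38427/22774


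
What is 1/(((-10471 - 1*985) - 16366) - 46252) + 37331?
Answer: 2765256493/74074 ≈ 37331.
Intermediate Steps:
1/(((-10471 - 1*985) - 16366) - 46252) + 37331 = 1/(((-10471 - 985) - 16366) - 46252) + 37331 = 1/((-11456 - 16366) - 46252) + 37331 = 1/(-27822 - 46252) + 37331 = 1/(-74074) + 37331 = -1/74074 + 37331 = 2765256493/74074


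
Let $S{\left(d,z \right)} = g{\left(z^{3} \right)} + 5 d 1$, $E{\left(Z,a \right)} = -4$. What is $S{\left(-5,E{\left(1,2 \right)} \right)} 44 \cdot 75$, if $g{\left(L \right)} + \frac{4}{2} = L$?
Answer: $-300300$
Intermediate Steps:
$g{\left(L \right)} = -2 + L$
$S{\left(d,z \right)} = -2 + z^{3} + 5 d$ ($S{\left(d,z \right)} = \left(-2 + z^{3}\right) + 5 d 1 = \left(-2 + z^{3}\right) + 5 d = -2 + z^{3} + 5 d$)
$S{\left(-5,E{\left(1,2 \right)} \right)} 44 \cdot 75 = \left(-2 + \left(-4\right)^{3} + 5 \left(-5\right)\right) 44 \cdot 75 = \left(-2 - 64 - 25\right) 44 \cdot 75 = \left(-91\right) 44 \cdot 75 = \left(-4004\right) 75 = -300300$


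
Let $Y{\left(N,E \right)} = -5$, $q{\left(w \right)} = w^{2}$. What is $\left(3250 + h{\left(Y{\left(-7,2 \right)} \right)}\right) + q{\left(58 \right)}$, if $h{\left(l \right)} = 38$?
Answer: $6652$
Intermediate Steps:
$\left(3250 + h{\left(Y{\left(-7,2 \right)} \right)}\right) + q{\left(58 \right)} = \left(3250 + 38\right) + 58^{2} = 3288 + 3364 = 6652$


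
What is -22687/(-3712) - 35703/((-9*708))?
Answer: 7696975/657024 ≈ 11.715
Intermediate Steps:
-22687/(-3712) - 35703/((-9*708)) = -22687*(-1/3712) - 35703/(-6372) = 22687/3712 - 35703*(-1/6372) = 22687/3712 + 3967/708 = 7696975/657024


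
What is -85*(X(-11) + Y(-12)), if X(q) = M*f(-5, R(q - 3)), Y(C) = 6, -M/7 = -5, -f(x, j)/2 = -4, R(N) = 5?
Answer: -24310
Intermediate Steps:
f(x, j) = 8 (f(x, j) = -2*(-4) = 8)
M = 35 (M = -7*(-5) = 35)
X(q) = 280 (X(q) = 35*8 = 280)
-85*(X(-11) + Y(-12)) = -85*(280 + 6) = -85*286 = -24310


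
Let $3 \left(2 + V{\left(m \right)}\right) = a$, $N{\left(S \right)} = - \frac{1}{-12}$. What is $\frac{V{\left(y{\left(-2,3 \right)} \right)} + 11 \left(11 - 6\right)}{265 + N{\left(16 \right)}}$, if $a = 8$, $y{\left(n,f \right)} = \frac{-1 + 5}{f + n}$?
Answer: $\frac{668}{3181} \approx 0.21$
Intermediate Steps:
$N{\left(S \right)} = \frac{1}{12}$ ($N{\left(S \right)} = \left(-1\right) \left(- \frac{1}{12}\right) = \frac{1}{12}$)
$y{\left(n,f \right)} = \frac{4}{f + n}$
$V{\left(m \right)} = \frac{2}{3}$ ($V{\left(m \right)} = -2 + \frac{1}{3} \cdot 8 = -2 + \frac{8}{3} = \frac{2}{3}$)
$\frac{V{\left(y{\left(-2,3 \right)} \right)} + 11 \left(11 - 6\right)}{265 + N{\left(16 \right)}} = \frac{\frac{2}{3} + 11 \left(11 - 6\right)}{265 + \frac{1}{12}} = \frac{\frac{2}{3} + 11 \cdot 5}{\frac{3181}{12}} = \left(\frac{2}{3} + 55\right) \frac{12}{3181} = \frac{167}{3} \cdot \frac{12}{3181} = \frac{668}{3181}$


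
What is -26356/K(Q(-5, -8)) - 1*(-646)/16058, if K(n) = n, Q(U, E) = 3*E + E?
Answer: 52905665/64232 ≈ 823.67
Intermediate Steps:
Q(U, E) = 4*E
-26356/K(Q(-5, -8)) - 1*(-646)/16058 = -26356/(4*(-8)) - 1*(-646)/16058 = -26356/(-32) + 646*(1/16058) = -26356*(-1/32) + 323/8029 = 6589/8 + 323/8029 = 52905665/64232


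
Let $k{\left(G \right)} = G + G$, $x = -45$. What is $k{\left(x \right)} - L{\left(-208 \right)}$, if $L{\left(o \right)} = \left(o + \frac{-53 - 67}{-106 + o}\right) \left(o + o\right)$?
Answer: $- \frac{13574066}{157} \approx -86459.0$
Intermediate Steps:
$k{\left(G \right)} = 2 G$
$L{\left(o \right)} = 2 o \left(o - \frac{120}{-106 + o}\right)$ ($L{\left(o \right)} = \left(o - \frac{120}{-106 + o}\right) 2 o = 2 o \left(o - \frac{120}{-106 + o}\right)$)
$k{\left(x \right)} - L{\left(-208 \right)} = 2 \left(-45\right) - 2 \left(-208\right) \frac{1}{-106 - 208} \left(-120 + \left(-208\right)^{2} - -22048\right) = -90 - 2 \left(-208\right) \frac{1}{-314} \left(-120 + 43264 + 22048\right) = -90 - 2 \left(-208\right) \left(- \frac{1}{314}\right) 65192 = -90 - \frac{13559936}{157} = - \frac{13574066}{157}$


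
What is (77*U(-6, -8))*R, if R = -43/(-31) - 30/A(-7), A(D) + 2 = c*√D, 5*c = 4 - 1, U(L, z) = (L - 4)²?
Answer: 412019300/5053 + 3465000*I*√7/163 ≈ 81540.0 + 56243.0*I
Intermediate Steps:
U(L, z) = (-4 + L)²
c = ⅗ (c = (4 - 1)/5 = (⅕)*3 = ⅗ ≈ 0.60000)
A(D) = -2 + 3*√D/5
R = 43/31 - 30/(-2 + 3*I*√7/5) (R = -43/(-31) - 30/(-2 + 3*√(-7)/5) = -43*(-1/31) - 30/(-2 + 3*(I*√7)/5) = 43/31 - 30/(-2 + 3*I*√7/5) ≈ 10.59 + 7.3042*I)
(77*U(-6, -8))*R = (77*(-4 - 6)²)*(53509/5053 + 450*I*√7/163) = (77*(-10)²)*(53509/5053 + 450*I*√7/163) = (77*100)*(53509/5053 + 450*I*√7/163) = 7700*(53509/5053 + 450*I*√7/163) = 412019300/5053 + 3465000*I*√7/163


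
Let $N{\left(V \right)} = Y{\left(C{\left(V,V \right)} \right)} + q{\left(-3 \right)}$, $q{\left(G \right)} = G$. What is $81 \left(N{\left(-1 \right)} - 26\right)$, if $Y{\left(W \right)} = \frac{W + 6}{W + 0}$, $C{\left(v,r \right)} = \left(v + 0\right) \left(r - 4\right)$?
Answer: $- \frac{10854}{5} \approx -2170.8$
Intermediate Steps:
$C{\left(v,r \right)} = v \left(-4 + r\right)$
$Y{\left(W \right)} = \frac{6 + W}{W}$
$N{\left(V \right)} = -3 + \frac{6 + V \left(-4 + V\right)}{V \left(-4 + V\right)}$ ($N{\left(V \right)} = \frac{6 + V \left(-4 + V\right)}{V \left(-4 + V\right)} - 3 = -3 + \frac{6 + V \left(-4 + V\right)}{V \left(-4 + V\right)}$)
$81 \left(N{\left(-1 \right)} - 26\right) = 81 \left(\frac{2 \left(3 - - (-4 - 1)\right)}{\left(-1\right) \left(-4 - 1\right)} - 26\right) = 81 \left(2 \left(-1\right) \frac{1}{-5} \left(3 - \left(-1\right) \left(-5\right)\right) - 26\right) = 81 \left(2 \left(-1\right) \left(- \frac{1}{5}\right) \left(3 - 5\right) - 26\right) = 81 \left(2 \left(-1\right) \left(- \frac{1}{5}\right) \left(-2\right) - 26\right) = 81 \left(- \frac{4}{5} - 26\right) = 81 \left(- \frac{134}{5}\right) = - \frac{10854}{5}$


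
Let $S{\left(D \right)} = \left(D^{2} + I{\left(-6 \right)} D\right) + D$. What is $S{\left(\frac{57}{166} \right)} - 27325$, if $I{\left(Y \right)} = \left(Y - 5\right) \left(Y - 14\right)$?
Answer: $- \frac{750873349}{27556} \approx -27249.0$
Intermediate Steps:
$I{\left(Y \right)} = \left(-14 + Y\right) \left(-5 + Y\right)$ ($I{\left(Y \right)} = \left(-5 + Y\right) \left(-14 + Y\right) = \left(-14 + Y\right) \left(-5 + Y\right)$)
$S{\left(D \right)} = D^{2} + 221 D$ ($S{\left(D \right)} = \left(D^{2} + \left(70 + \left(-6\right)^{2} - -114\right) D\right) + D = \left(D^{2} + \left(70 + 36 + 114\right) D\right) + D = \left(D^{2} + 220 D\right) + D = D^{2} + 221 D$)
$S{\left(\frac{57}{166} \right)} - 27325 = \frac{57}{166} \left(221 + \frac{57}{166}\right) - 27325 = 57 \cdot \frac{1}{166} \left(221 + 57 \cdot \frac{1}{166}\right) - 27325 = \frac{57 \left(221 + \frac{57}{166}\right)}{166} - 27325 = \frac{57}{166} \cdot \frac{36743}{166} - 27325 = \frac{2094351}{27556} - 27325 = - \frac{750873349}{27556}$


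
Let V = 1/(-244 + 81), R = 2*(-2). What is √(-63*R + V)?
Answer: 5*√267809/163 ≈ 15.874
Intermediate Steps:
R = -4
V = -1/163 (V = 1/(-163) = -1/163 ≈ -0.0061350)
√(-63*R + V) = √(-63*(-4) - 1/163) = √(252 - 1/163) = √(41075/163) = 5*√267809/163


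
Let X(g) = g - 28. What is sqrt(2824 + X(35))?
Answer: sqrt(2831) ≈ 53.207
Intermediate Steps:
X(g) = -28 + g
sqrt(2824 + X(35)) = sqrt(2824 + (-28 + 35)) = sqrt(2824 + 7) = sqrt(2831)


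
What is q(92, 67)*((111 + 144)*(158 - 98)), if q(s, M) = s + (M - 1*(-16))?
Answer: 2677500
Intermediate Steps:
q(s, M) = 16 + M + s (q(s, M) = s + (M + 16) = s + (16 + M) = 16 + M + s)
q(92, 67)*((111 + 144)*(158 - 98)) = (16 + 67 + 92)*((111 + 144)*(158 - 98)) = 175*(255*60) = 175*15300 = 2677500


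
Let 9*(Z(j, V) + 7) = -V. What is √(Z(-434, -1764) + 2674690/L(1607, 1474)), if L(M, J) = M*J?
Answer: 2*√66673844028341/1184359 ≈ 13.789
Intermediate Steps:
Z(j, V) = -7 - V/9 (Z(j, V) = -7 + (-V)/9 = -7 - V/9)
L(M, J) = J*M
√(Z(-434, -1764) + 2674690/L(1607, 1474)) = √((-7 - ⅑*(-1764)) + 2674690/((1474*1607))) = √((-7 + 196) + 2674690/2368718) = √(189 + 2674690*(1/2368718)) = √(189 + 1337345/1184359) = √(225181196/1184359) = 2*√66673844028341/1184359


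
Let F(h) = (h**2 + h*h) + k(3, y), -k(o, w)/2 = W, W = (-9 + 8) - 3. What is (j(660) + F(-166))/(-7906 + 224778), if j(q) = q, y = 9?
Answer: 13945/54218 ≈ 0.25720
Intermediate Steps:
W = -4 (W = -1 - 3 = -4)
k(o, w) = 8 (k(o, w) = -2*(-4) = 8)
F(h) = 8 + 2*h**2 (F(h) = (h**2 + h*h) + 8 = (h**2 + h**2) + 8 = 2*h**2 + 8 = 8 + 2*h**2)
(j(660) + F(-166))/(-7906 + 224778) = (660 + (8 + 2*(-166)**2))/(-7906 + 224778) = (660 + (8 + 2*27556))/216872 = (660 + (8 + 55112))*(1/216872) = (660 + 55120)*(1/216872) = 55780*(1/216872) = 13945/54218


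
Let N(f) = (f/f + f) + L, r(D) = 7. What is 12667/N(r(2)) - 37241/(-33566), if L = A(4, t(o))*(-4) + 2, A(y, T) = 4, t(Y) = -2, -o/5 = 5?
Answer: -106239269/50349 ≈ -2110.1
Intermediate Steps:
o = -25 (o = -5*5 = -25)
L = -14 (L = 4*(-4) + 2 = -16 + 2 = -14)
N(f) = -13 + f (N(f) = (f/f + f) - 14 = (1 + f) - 14 = -13 + f)
12667/N(r(2)) - 37241/(-33566) = 12667/(-13 + 7) - 37241/(-33566) = 12667/(-6) - 37241*(-1/33566) = 12667*(-⅙) + 37241/33566 = -12667/6 + 37241/33566 = -106239269/50349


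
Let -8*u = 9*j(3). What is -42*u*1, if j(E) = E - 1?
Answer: 189/2 ≈ 94.500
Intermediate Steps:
j(E) = -1 + E
u = -9/4 (u = -9*(-1 + 3)/8 = -9*2/8 = -⅛*18 = -9/4 ≈ -2.2500)
-42*u*1 = -42*(-9/4)*1 = (189/2)*1 = 189/2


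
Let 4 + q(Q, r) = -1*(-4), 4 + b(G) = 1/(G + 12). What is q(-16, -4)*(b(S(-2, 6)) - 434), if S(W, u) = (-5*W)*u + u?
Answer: 0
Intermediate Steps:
S(W, u) = u - 5*W*u (S(W, u) = -5*W*u + u = u - 5*W*u)
b(G) = -4 + 1/(12 + G) (b(G) = -4 + 1/(G + 12) = -4 + 1/(12 + G))
q(Q, r) = 0 (q(Q, r) = -4 - 1*(-4) = -4 + 4 = 0)
q(-16, -4)*(b(S(-2, 6)) - 434) = 0*((-47 - 24*(1 - 5*(-2)))/(12 + 6*(1 - 5*(-2))) - 434) = 0*((-47 - 24*(1 + 10))/(12 + 6*(1 + 10)) - 434) = 0*((-47 - 24*11)/(12 + 6*11) - 434) = 0*((-47 - 4*66)/(12 + 66) - 434) = 0*((-47 - 264)/78 - 434) = 0*((1/78)*(-311) - 434) = 0*(-311/78 - 434) = 0*(-34163/78) = 0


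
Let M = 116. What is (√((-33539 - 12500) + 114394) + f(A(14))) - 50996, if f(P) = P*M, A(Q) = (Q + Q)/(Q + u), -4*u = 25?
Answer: -1567884/31 + 21*√155 ≈ -50315.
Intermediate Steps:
u = -25/4 (u = -¼*25 = -25/4 ≈ -6.2500)
A(Q) = 2*Q/(-25/4 + Q) (A(Q) = (Q + Q)/(Q - 25/4) = (2*Q)/(-25/4 + Q) = 2*Q/(-25/4 + Q))
f(P) = 116*P (f(P) = P*116 = 116*P)
(√((-33539 - 12500) + 114394) + f(A(14))) - 50996 = (√((-33539 - 12500) + 114394) + 116*(8*14/(-25 + 4*14))) - 50996 = (√(-46039 + 114394) + 116*(8*14/(-25 + 56))) - 50996 = (√68355 + 116*(8*14/31)) - 50996 = (21*√155 + 116*(8*14*(1/31))) - 50996 = (21*√155 + 116*(112/31)) - 50996 = (21*√155 + 12992/31) - 50996 = (12992/31 + 21*√155) - 50996 = -1567884/31 + 21*√155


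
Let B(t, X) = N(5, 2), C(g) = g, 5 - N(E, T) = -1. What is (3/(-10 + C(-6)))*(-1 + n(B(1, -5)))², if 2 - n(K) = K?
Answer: -75/16 ≈ -4.6875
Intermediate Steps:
N(E, T) = 6 (N(E, T) = 5 - 1*(-1) = 5 + 1 = 6)
B(t, X) = 6
n(K) = 2 - K
(3/(-10 + C(-6)))*(-1 + n(B(1, -5)))² = (3/(-10 - 6))*(-1 + (2 - 1*6))² = (3/(-16))*(-1 + (2 - 6))² = (3*(-1/16))*(-1 - 4)² = -3/16*(-5)² = -3/16*25 = -75/16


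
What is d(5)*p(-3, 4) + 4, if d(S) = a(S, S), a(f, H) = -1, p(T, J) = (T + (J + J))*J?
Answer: -16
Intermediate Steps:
p(T, J) = J*(T + 2*J) (p(T, J) = (T + 2*J)*J = J*(T + 2*J))
d(S) = -1
d(5)*p(-3, 4) + 4 = -4*(-3 + 2*4) + 4 = -4*(-3 + 8) + 4 = -4*5 + 4 = -1*20 + 4 = -20 + 4 = -16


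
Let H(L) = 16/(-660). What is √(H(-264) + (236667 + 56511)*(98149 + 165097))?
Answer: 2*√525292325456910/165 ≈ 2.7781e+5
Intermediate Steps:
H(L) = -4/165 (H(L) = 16*(-1/660) = -4/165)
√(H(-264) + (236667 + 56511)*(98149 + 165097)) = √(-4/165 + (236667 + 56511)*(98149 + 165097)) = √(-4/165 + 293178*263246) = √(-4/165 + 77177935788) = √(12734359405016/165) = 2*√525292325456910/165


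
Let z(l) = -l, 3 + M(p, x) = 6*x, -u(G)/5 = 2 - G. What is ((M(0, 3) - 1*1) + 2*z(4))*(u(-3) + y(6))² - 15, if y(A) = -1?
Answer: 4041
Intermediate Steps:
u(G) = -10 + 5*G (u(G) = -5*(2 - G) = -10 + 5*G)
M(p, x) = -3 + 6*x
((M(0, 3) - 1*1) + 2*z(4))*(u(-3) + y(6))² - 15 = (((-3 + 6*3) - 1*1) + 2*(-1*4))*((-10 + 5*(-3)) - 1)² - 15 = (((-3 + 18) - 1) + 2*(-4))*((-10 - 15) - 1)² - 15 = ((15 - 1) - 8)*(-25 - 1)² - 15 = (14 - 8)*(-26)² - 15 = 6*676 - 15 = 4056 - 15 = 4041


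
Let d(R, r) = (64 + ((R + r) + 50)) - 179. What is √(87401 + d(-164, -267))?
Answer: √86905 ≈ 294.80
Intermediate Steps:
d(R, r) = -65 + R + r (d(R, r) = (64 + (50 + R + r)) - 179 = (114 + R + r) - 179 = -65 + R + r)
√(87401 + d(-164, -267)) = √(87401 + (-65 - 164 - 267)) = √(87401 - 496) = √86905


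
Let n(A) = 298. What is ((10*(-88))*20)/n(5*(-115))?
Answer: -8800/149 ≈ -59.060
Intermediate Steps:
((10*(-88))*20)/n(5*(-115)) = ((10*(-88))*20)/298 = -880*20*(1/298) = -17600*1/298 = -8800/149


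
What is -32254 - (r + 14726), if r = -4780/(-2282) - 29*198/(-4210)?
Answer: -112845105661/2401805 ≈ -46983.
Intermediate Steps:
r = 8306761/2401805 (r = -4780*(-1/2282) - 5742*(-1/4210) = 2390/1141 + 2871/2105 = 8306761/2401805 ≈ 3.4585)
-32254 - (r + 14726) = -32254 - (8306761/2401805 + 14726) = -32254 - 1*35377287191/2401805 = -32254 - 35377287191/2401805 = -112845105661/2401805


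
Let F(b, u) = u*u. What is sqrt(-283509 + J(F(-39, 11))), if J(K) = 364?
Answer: I*sqrt(283145) ≈ 532.11*I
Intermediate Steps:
F(b, u) = u**2
sqrt(-283509 + J(F(-39, 11))) = sqrt(-283509 + 364) = sqrt(-283145) = I*sqrt(283145)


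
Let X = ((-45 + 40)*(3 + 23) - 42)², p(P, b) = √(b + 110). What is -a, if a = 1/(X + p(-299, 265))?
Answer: -29584/875212681 + 5*√15/875212681 ≈ -3.3780e-5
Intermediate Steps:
p(P, b) = √(110 + b)
X = 29584 (X = (-5*26 - 42)² = (-130 - 42)² = (-172)² = 29584)
a = 1/(29584 + 5*√15) (a = 1/(29584 + √(110 + 265)) = 1/(29584 + √375) = 1/(29584 + 5*√15) ≈ 3.3780e-5)
-a = -(29584/875212681 - 5*√15/875212681) = -29584/875212681 + 5*√15/875212681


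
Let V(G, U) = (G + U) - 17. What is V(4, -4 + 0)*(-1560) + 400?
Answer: 26920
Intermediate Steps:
V(G, U) = -17 + G + U
V(4, -4 + 0)*(-1560) + 400 = (-17 + 4 + (-4 + 0))*(-1560) + 400 = (-17 + 4 - 4)*(-1560) + 400 = -17*(-1560) + 400 = 26520 + 400 = 26920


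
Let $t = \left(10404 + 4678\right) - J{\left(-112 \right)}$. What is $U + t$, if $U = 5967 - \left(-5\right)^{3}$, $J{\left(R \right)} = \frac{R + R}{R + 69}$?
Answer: $\frac{910258}{43} \approx 21169.0$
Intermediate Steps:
$J{\left(R \right)} = \frac{2 R}{69 + R}$
$U = 6092$ ($U = 5967 - -125 = 5967 + 125 = 6092$)
$t = \frac{648302}{43}$ ($t = \left(10404 + 4678\right) - 2 \left(-112\right) \frac{1}{69 - 112} = 15082 - 2 \left(-112\right) \frac{1}{-43} = 15082 - 2 \left(-112\right) \left(- \frac{1}{43}\right) = 15082 - \frac{224}{43} = \frac{648302}{43} \approx 15077.0$)
$U + t = 6092 + \frac{648302}{43} = \frac{910258}{43}$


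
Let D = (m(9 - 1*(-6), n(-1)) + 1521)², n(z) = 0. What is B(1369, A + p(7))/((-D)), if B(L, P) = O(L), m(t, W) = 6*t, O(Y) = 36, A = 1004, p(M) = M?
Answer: -4/288369 ≈ -1.3871e-5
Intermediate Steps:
B(L, P) = 36
D = 2595321 (D = (6*(9 - 1*(-6)) + 1521)² = (6*(9 + 6) + 1521)² = (6*15 + 1521)² = (90 + 1521)² = 1611² = 2595321)
B(1369, A + p(7))/((-D)) = 36/((-1*2595321)) = 36/(-2595321) = 36*(-1/2595321) = -4/288369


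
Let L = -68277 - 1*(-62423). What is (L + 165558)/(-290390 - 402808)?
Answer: -79852/346599 ≈ -0.23039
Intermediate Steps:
L = -5854 (L = -68277 + 62423 = -5854)
(L + 165558)/(-290390 - 402808) = (-5854 + 165558)/(-290390 - 402808) = 159704/(-693198) = 159704*(-1/693198) = -79852/346599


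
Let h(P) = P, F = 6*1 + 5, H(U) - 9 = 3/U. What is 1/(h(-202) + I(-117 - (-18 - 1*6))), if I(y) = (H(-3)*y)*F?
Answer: -1/8386 ≈ -0.00011925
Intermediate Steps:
H(U) = 9 + 3/U
F = 11 (F = 6 + 5 = 11)
I(y) = 88*y (I(y) = ((9 + 3/(-3))*y)*11 = ((9 + 3*(-⅓))*y)*11 = ((9 - 1)*y)*11 = (8*y)*11 = 88*y)
1/(h(-202) + I(-117 - (-18 - 1*6))) = 1/(-202 + 88*(-117 - (-18 - 1*6))) = 1/(-202 + 88*(-117 - (-18 - 6))) = 1/(-202 + 88*(-117 - 1*(-24))) = 1/(-202 + 88*(-117 + 24)) = 1/(-202 + 88*(-93)) = 1/(-202 - 8184) = 1/(-8386) = -1/8386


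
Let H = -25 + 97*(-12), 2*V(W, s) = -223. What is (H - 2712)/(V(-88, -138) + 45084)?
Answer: -7802/89945 ≈ -0.086742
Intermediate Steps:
V(W, s) = -223/2 (V(W, s) = (1/2)*(-223) = -223/2)
H = -1189 (H = -25 - 1164 = -1189)
(H - 2712)/(V(-88, -138) + 45084) = (-1189 - 2712)/(-223/2 + 45084) = -3901/89945/2 = -3901*2/89945 = -7802/89945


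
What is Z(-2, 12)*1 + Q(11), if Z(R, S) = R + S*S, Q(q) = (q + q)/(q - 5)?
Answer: 437/3 ≈ 145.67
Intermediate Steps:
Q(q) = 2*q/(-5 + q) (Q(q) = (2*q)/(-5 + q) = 2*q/(-5 + q))
Z(R, S) = R + S**2
Z(-2, 12)*1 + Q(11) = (-2 + 12**2)*1 + 2*11/(-5 + 11) = (-2 + 144)*1 + 2*11/6 = 142*1 + 2*11*(1/6) = 142 + 11/3 = 437/3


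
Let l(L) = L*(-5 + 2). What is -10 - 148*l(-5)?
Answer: -2230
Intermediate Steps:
l(L) = -3*L (l(L) = L*(-3) = -3*L)
-10 - 148*l(-5) = -10 - (-444)*(-5) = -10 - 148*15 = -10 - 2220 = -2230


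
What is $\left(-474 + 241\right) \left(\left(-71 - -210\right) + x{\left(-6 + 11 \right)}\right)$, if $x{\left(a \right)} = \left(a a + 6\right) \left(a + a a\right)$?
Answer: $-249077$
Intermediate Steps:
$x{\left(a \right)} = \left(6 + a^{2}\right) \left(a + a^{2}\right)$ ($x{\left(a \right)} = \left(a^{2} + 6\right) \left(a + a^{2}\right) = \left(6 + a^{2}\right) \left(a + a^{2}\right)$)
$\left(-474 + 241\right) \left(\left(-71 - -210\right) + x{\left(-6 + 11 \right)}\right) = \left(-474 + 241\right) \left(\left(-71 - -210\right) + \left(-6 + 11\right) \left(6 + \left(-6 + 11\right)^{2} + \left(-6 + 11\right)^{3} + 6 \left(-6 + 11\right)\right)\right) = - 233 \left(\left(-71 + 210\right) + 5 \left(6 + 5^{2} + 5^{3} + 6 \cdot 5\right)\right) = - 233 \left(139 + 5 \left(6 + 25 + 125 + 30\right)\right) = - 233 \left(139 + 5 \cdot 186\right) = - 233 \left(139 + 930\right) = \left(-233\right) 1069 = -249077$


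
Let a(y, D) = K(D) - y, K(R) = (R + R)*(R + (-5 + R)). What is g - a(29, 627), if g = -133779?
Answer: -1699996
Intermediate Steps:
K(R) = 2*R*(-5 + 2*R) (K(R) = (2*R)*(-5 + 2*R) = 2*R*(-5 + 2*R))
a(y, D) = -y + 2*D*(-5 + 2*D) (a(y, D) = 2*D*(-5 + 2*D) - y = -y + 2*D*(-5 + 2*D))
g - a(29, 627) = -133779 - (-1*29 + 2*627*(-5 + 2*627)) = -133779 - (-29 + 2*627*(-5 + 1254)) = -133779 - (-29 + 2*627*1249) = -133779 - (-29 + 1566246) = -133779 - 1*1566217 = -133779 - 1566217 = -1699996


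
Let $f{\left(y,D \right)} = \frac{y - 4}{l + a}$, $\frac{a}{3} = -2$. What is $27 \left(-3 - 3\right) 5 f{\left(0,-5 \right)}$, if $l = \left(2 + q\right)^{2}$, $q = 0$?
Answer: $-1620$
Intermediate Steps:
$a = -6$ ($a = 3 \left(-2\right) = -6$)
$l = 4$ ($l = \left(2 + 0\right)^{2} = 2^{2} = 4$)
$f{\left(y,D \right)} = 2 - \frac{y}{2}$ ($f{\left(y,D \right)} = \frac{y - 4}{4 - 6} = \frac{-4 + y}{-2} = \left(-4 + y\right) \left(- \frac{1}{2}\right) = 2 - \frac{y}{2}$)
$27 \left(-3 - 3\right) 5 f{\left(0,-5 \right)} = 27 \left(-3 - 3\right) 5 \left(2 - 0\right) = 27 \left(\left(-6\right) 5\right) \left(2 + 0\right) = 27 \left(-30\right) 2 = \left(-810\right) 2 = -1620$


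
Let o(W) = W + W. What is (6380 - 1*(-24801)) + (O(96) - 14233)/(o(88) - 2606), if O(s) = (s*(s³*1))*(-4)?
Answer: 415522687/2430 ≈ 1.7100e+5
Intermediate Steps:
o(W) = 2*W
O(s) = -4*s⁴ (O(s) = (s*s³)*(-4) = s⁴*(-4) = -4*s⁴)
(6380 - 1*(-24801)) + (O(96) - 14233)/(o(88) - 2606) = (6380 - 1*(-24801)) + (-4*96⁴ - 14233)/(2*88 - 2606) = (6380 + 24801) + (-4*84934656 - 14233)/(176 - 2606) = 31181 + (-339738624 - 14233)/(-2430) = 31181 - 339752857*(-1/2430) = 31181 + 339752857/2430 = 415522687/2430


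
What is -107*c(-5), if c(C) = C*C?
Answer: -2675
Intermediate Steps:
c(C) = C**2
-107*c(-5) = -107*(-5)**2 = -107*25 = -2675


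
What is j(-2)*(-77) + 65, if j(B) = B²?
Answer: -243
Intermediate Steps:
j(-2)*(-77) + 65 = (-2)²*(-77) + 65 = 4*(-77) + 65 = -308 + 65 = -243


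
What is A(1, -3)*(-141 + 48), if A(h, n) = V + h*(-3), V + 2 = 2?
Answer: 279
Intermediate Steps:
V = 0 (V = -2 + 2 = 0)
A(h, n) = -3*h (A(h, n) = 0 + h*(-3) = 0 - 3*h = -3*h)
A(1, -3)*(-141 + 48) = (-3*1)*(-141 + 48) = -3*(-93) = 279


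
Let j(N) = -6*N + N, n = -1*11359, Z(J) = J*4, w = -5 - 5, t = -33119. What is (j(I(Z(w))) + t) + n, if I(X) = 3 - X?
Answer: -44693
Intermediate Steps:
w = -10
Z(J) = 4*J
n = -11359
j(N) = -5*N
(j(I(Z(w))) + t) + n = (-5*(3 - 4*(-10)) - 33119) - 11359 = (-5*(3 - 1*(-40)) - 33119) - 11359 = (-5*(3 + 40) - 33119) - 11359 = (-5*43 - 33119) - 11359 = (-215 - 33119) - 11359 = -33334 - 11359 = -44693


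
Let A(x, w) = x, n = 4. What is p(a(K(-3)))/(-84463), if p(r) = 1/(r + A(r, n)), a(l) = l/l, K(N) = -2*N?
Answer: -1/168926 ≈ -5.9197e-6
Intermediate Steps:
a(l) = 1
p(r) = 1/(2*r) (p(r) = 1/(r + r) = 1/(2*r))
p(a(K(-3)))/(-84463) = ((½)/1)/(-84463) = ((½)*1)*(-1/84463) = (½)*(-1/84463) = -1/168926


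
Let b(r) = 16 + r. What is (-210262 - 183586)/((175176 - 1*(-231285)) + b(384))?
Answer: -4328/4471 ≈ -0.96802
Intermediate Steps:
(-210262 - 183586)/((175176 - 1*(-231285)) + b(384)) = (-210262 - 183586)/((175176 - 1*(-231285)) + (16 + 384)) = -393848/((175176 + 231285) + 400) = -393848/(406461 + 400) = -393848/406861 = -393848*1/406861 = -4328/4471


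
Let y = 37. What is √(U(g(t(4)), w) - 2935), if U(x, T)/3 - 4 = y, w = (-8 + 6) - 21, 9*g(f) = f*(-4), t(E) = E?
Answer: 2*I*√703 ≈ 53.028*I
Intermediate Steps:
g(f) = -4*f/9 (g(f) = (f*(-4))/9 = (-4*f)/9 = -4*f/9)
w = -23 (w = -2 - 21 = -23)
U(x, T) = 123 (U(x, T) = 12 + 3*37 = 12 + 111 = 123)
√(U(g(t(4)), w) - 2935) = √(123 - 2935) = √(-2812) = 2*I*√703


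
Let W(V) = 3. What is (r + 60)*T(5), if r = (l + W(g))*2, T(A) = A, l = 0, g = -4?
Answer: 330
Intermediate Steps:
r = 6 (r = (0 + 3)*2 = 3*2 = 6)
(r + 60)*T(5) = (6 + 60)*5 = 66*5 = 330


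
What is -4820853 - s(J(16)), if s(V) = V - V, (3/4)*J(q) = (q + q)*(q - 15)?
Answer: -4820853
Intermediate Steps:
J(q) = 8*q*(-15 + q)/3 (J(q) = 4*((q + q)*(q - 15))/3 = 4*((2*q)*(-15 + q))/3 = 4*(2*q*(-15 + q))/3 = 8*q*(-15 + q)/3)
s(V) = 0
-4820853 - s(J(16)) = -4820853 - 1*0 = -4820853 + 0 = -4820853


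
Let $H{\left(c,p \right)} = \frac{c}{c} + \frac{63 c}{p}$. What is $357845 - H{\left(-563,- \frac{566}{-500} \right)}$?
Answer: $\frac{110137102}{283} \approx 3.8918 \cdot 10^{5}$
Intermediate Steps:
$H{\left(c,p \right)} = 1 + \frac{63 c}{p}$
$357845 - H{\left(-563,- \frac{566}{-500} \right)} = 357845 - \frac{- \frac{566}{-500} + 63 \left(-563\right)}{\left(-566\right) \frac{1}{-500}} = 357845 - \frac{\left(-566\right) \left(- \frac{1}{500}\right) - 35469}{\left(-566\right) \left(- \frac{1}{500}\right)} = 357845 - \frac{\frac{283}{250} - 35469}{\frac{283}{250}} = 357845 - \frac{250}{283} \left(- \frac{8866967}{250}\right) = 357845 - - \frac{8866967}{283} = 357845 + \frac{8866967}{283} = \frac{110137102}{283}$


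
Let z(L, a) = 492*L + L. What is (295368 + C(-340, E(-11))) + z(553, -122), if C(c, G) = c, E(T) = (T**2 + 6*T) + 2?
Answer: 567657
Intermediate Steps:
E(T) = 2 + T**2 + 6*T
z(L, a) = 493*L
(295368 + C(-340, E(-11))) + z(553, -122) = (295368 - 340) + 493*553 = 295028 + 272629 = 567657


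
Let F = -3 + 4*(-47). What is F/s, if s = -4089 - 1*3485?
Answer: 191/7574 ≈ 0.025218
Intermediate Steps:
s = -7574 (s = -4089 - 3485 = -7574)
F = -191 (F = -3 - 188 = -191)
F/s = -191/(-7574) = -191*(-1/7574) = 191/7574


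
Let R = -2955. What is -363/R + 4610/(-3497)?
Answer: -4117713/3444545 ≈ -1.1954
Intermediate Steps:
-363/R + 4610/(-3497) = -363/(-2955) + 4610/(-3497) = -363*(-1/2955) + 4610*(-1/3497) = 121/985 - 4610/3497 = -4117713/3444545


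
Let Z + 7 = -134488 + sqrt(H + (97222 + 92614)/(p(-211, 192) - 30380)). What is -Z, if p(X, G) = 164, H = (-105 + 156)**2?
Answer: 134495 - 19*sqrt(410144430)/7554 ≈ 1.3444e+5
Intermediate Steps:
H = 2601 (H = 51**2 = 2601)
Z = -134495 + 19*sqrt(410144430)/7554 (Z = -7 + (-134488 + sqrt(2601 + (97222 + 92614)/(164 - 30380))) = -7 + (-134488 + sqrt(2601 + 189836/(-30216))) = -7 + (-134488 + sqrt(2601 + 189836*(-1/30216))) = -7 + (-134488 + sqrt(2601 - 47459/7554)) = -7 + (-134488 + sqrt(19600495/7554)) = -7 + (-134488 + 19*sqrt(410144430)/7554) = -134495 + 19*sqrt(410144430)/7554 ≈ -1.3444e+5)
-Z = -(-134495 + 19*sqrt(410144430)/7554) = 134495 - 19*sqrt(410144430)/7554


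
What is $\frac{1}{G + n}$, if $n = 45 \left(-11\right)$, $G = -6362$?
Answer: $- \frac{1}{6857} \approx -0.00014584$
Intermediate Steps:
$n = -495$
$\frac{1}{G + n} = \frac{1}{-6362 - 495} = \frac{1}{-6857} = - \frac{1}{6857}$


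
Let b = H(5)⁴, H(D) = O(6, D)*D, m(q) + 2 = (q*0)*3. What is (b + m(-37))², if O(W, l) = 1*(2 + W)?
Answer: 6553589760004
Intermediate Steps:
O(W, l) = 2 + W
m(q) = -2 (m(q) = -2 + (q*0)*3 = -2 + 0*3 = -2 + 0 = -2)
H(D) = 8*D (H(D) = (2 + 6)*D = 8*D)
b = 2560000 (b = (8*5)⁴ = 40⁴ = 2560000)
(b + m(-37))² = (2560000 - 2)² = 2559998² = 6553589760004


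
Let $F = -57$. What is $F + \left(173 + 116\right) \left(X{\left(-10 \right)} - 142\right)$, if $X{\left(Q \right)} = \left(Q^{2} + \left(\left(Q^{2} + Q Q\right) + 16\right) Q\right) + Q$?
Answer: $-639325$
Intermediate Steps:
$X{\left(Q \right)} = Q + Q^{2} + Q \left(16 + 2 Q^{2}\right)$ ($X{\left(Q \right)} = \left(Q^{2} + \left(\left(Q^{2} + Q^{2}\right) + 16\right) Q\right) + Q = \left(Q^{2} + \left(2 Q^{2} + 16\right) Q\right) + Q = \left(Q^{2} + \left(16 + 2 Q^{2}\right) Q\right) + Q = \left(Q^{2} + Q \left(16 + 2 Q^{2}\right)\right) + Q = Q + Q^{2} + Q \left(16 + 2 Q^{2}\right)$)
$F + \left(173 + 116\right) \left(X{\left(-10 \right)} - 142\right) = -57 + \left(173 + 116\right) \left(- 10 \left(17 - 10 + 2 \left(-10\right)^{2}\right) - 142\right) = -57 + 289 \left(- 10 \left(17 - 10 + 2 \cdot 100\right) - 142\right) = -57 + 289 \left(- 10 \left(17 - 10 + 200\right) - 142\right) = -57 + 289 \left(\left(-10\right) 207 - 142\right) = -57 + 289 \left(-2070 - 142\right) = -57 + 289 \left(-2212\right) = -57 - 639268 = -639325$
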